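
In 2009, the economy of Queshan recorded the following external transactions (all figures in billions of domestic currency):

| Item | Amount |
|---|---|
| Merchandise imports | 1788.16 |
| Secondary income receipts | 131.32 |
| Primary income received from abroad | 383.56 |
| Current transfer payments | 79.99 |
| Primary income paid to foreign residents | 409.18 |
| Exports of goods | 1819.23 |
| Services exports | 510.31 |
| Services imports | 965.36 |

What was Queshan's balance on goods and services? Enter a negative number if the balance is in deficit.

-423.98

Goods balance = 1819.23 - 1788.16 = 31.07
Services balance = 510.31 - 965.36 = -455.05
Trade balance (goods + services) = 31.07 + (-455.05) = -423.98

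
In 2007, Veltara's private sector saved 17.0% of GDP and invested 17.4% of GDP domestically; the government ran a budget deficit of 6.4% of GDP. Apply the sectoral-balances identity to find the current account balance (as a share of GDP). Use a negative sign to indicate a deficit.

By the sectoral-balances identity, CA = (S_private - I) + (T - G).
Private balance = 17.0 - 17.4 = -0.4
Government balance (T - G) = -6.4
CA = -0.4 + (-6.4) = -6.8

-6.8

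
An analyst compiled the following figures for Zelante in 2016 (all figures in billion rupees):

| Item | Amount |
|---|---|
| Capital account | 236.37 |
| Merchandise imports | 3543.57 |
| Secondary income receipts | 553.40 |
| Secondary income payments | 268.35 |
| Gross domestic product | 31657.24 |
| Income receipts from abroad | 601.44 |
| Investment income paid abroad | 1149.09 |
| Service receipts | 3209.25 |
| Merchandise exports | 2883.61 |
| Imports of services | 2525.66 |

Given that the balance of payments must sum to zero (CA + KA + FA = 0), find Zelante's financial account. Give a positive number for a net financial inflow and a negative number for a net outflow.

Goods balance = 2883.61 - 3543.57 = -659.96
Services balance = 3209.25 - 2525.66 = 683.59
Trade balance (goods + services) = -659.96 + 683.59 = 23.63
Net primary income = 601.44 - 1149.09 = -547.65
Net secondary income = 553.40 - 268.35 = 285.05
Current account = 23.63 + (-547.65) + 285.05 = -238.97
Financial account = -(-238.97 + 236.37) = 2.60

2.60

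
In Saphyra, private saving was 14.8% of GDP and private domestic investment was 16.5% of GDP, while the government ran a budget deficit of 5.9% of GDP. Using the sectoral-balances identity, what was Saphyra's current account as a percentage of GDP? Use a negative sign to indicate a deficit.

By the sectoral-balances identity, CA = (S_private - I) + (T - G).
Private balance = 14.8 - 16.5 = -1.7
Government balance (T - G) = -5.9
CA = -1.7 + (-5.9) = -7.6

-7.6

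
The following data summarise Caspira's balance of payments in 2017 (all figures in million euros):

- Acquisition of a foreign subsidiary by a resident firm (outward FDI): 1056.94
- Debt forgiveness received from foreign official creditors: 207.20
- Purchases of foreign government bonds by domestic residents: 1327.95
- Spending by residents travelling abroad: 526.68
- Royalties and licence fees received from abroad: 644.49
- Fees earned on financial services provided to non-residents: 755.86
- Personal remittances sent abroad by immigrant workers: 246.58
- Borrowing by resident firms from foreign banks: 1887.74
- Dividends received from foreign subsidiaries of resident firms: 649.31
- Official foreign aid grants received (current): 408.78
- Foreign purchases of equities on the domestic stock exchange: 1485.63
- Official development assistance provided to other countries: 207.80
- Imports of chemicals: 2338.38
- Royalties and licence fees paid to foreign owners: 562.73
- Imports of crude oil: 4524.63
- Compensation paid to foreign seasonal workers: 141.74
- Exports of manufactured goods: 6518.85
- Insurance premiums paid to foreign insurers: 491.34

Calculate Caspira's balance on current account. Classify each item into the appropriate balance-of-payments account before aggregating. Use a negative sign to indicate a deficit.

Goods: -2338.38 + 6518.85 - 4524.63 = -344.16
Services: -562.73 + 644.49 + 755.86 - 491.34 - 526.68 = -180.40
Primary income: -141.74 + 649.31 = 507.57
Secondary income: -246.58 - 207.80 + 408.78 = -45.60
Current account = (-344.16) + (-180.40) + 507.57 + (-45.60) = -62.59
(Excluded from the current account — financial account: acquisition of a foreign subsidiary by a resident firm (outward FDI) 1056.94, purchases of foreign government bonds by domestic residents 1327.95, borrowing by resident firms from foreign banks 1887.74, foreign purchases of equities on the domestic stock exchange 1485.63; capital account: debt forgiveness received from foreign official creditors 207.20.)

-62.59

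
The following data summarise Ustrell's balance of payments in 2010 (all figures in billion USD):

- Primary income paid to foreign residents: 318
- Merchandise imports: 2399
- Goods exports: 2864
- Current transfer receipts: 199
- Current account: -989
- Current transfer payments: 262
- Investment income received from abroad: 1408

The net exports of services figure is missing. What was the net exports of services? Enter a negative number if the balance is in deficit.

Current account = goods balance + services balance + net primary income + net secondary income
Sum of the known components = 1492
Net exports of services = CA - (known components) = -989 - 1492 = -2481

-2481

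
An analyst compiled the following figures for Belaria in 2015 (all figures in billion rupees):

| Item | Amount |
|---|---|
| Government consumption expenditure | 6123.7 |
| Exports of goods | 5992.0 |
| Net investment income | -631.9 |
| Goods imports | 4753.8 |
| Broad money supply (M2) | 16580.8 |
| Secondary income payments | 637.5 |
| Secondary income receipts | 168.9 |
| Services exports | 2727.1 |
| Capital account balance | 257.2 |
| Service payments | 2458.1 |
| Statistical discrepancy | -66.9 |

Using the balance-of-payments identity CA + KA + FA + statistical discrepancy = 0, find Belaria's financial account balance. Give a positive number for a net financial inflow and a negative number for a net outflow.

-597.0

Goods balance = 5992.0 - 4753.8 = 1238.2
Services balance = 2727.1 - 2458.1 = 269.0
Trade balance (goods + services) = 1238.2 + 269.0 = 1507.2
Net primary income = -631.9
Net secondary income = 168.9 - 637.5 = -468.6
Current account = 1507.2 + (-631.9) + (-468.6) = 406.7
Financial account = -(406.7 + 257.2 + (-66.9)) = -597.0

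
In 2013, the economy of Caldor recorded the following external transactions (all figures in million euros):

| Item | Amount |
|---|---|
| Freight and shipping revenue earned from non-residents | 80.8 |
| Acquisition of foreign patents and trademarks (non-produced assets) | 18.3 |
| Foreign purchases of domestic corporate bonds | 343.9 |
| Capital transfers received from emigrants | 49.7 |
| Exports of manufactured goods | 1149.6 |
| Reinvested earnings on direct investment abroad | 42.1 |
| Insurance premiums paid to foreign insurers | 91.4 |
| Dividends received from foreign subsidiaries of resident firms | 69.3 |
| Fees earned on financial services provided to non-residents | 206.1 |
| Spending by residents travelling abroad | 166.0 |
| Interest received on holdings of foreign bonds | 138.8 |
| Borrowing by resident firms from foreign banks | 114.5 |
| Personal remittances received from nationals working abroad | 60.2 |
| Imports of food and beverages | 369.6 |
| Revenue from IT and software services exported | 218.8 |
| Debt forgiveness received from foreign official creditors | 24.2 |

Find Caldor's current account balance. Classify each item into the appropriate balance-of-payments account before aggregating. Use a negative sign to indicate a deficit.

Goods: 1149.6 - 369.6 = 780.0
Services: -91.4 + 206.1 + 80.8 - 166.0 + 218.8 = 248.3
Primary income: 69.3 + 42.1 + 138.8 = 250.2
Secondary income: 60.2
Current account = 780.0 + 248.3 + 250.2 + 60.2 = 1338.7
(Excluded from the current account — capital account: acquisition of foreign patents and trademarks (non-produced assets) 18.3, capital transfers received from emigrants 49.7, debt forgiveness received from foreign official creditors 24.2; financial account: foreign purchases of domestic corporate bonds 343.9, borrowing by resident firms from foreign banks 114.5.)

1338.7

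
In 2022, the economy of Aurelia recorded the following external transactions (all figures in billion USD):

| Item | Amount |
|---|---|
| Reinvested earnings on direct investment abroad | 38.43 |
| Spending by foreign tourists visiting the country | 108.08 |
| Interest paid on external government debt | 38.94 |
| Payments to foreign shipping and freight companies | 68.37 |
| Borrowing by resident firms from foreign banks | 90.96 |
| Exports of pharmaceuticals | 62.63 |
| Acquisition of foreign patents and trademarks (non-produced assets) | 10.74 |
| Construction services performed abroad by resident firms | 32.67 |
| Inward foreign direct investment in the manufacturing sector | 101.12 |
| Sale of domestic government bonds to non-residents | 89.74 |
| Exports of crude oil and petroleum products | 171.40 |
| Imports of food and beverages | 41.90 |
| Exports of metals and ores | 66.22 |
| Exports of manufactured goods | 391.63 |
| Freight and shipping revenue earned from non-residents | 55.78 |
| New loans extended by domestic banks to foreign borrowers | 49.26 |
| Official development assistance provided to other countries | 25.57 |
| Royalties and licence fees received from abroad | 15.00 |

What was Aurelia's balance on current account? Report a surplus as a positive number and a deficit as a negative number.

Goods: -41.90 + 171.40 + 62.63 + 391.63 + 66.22 = 649.98
Services: 32.67 + 15.00 + 55.78 + 108.08 - 68.37 = 143.16
Primary income: -38.94 + 38.43 = -0.51
Secondary income: -25.57
Current account = 649.98 + 143.16 + (-0.51) + (-25.57) = 767.06
(Excluded from the current account — financial account: borrowing by resident firms from foreign banks 90.96, inward foreign direct investment in the manufacturing sector 101.12, sale of domestic government bonds to non-residents 89.74, new loans extended by domestic banks to foreign borrowers 49.26; capital account: acquisition of foreign patents and trademarks (non-produced assets) 10.74.)

767.06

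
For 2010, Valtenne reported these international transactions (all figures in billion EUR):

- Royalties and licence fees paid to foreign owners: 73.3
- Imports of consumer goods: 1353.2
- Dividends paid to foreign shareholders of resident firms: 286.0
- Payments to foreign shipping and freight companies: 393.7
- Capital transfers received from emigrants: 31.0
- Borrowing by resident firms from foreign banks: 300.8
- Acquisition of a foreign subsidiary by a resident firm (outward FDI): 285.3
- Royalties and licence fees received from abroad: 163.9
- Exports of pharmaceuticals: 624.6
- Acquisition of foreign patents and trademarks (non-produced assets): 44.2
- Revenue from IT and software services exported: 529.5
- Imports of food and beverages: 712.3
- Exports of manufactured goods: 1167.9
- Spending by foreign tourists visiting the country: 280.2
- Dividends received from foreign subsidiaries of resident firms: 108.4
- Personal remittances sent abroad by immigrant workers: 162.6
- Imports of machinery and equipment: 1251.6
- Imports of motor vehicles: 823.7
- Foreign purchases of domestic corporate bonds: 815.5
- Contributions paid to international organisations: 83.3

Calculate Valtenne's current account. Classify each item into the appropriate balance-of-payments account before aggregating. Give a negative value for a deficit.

Goods: 1167.9 - 823.7 + 624.6 - 1353.2 - 1251.6 - 712.3 = -2348.3
Services: -73.3 - 393.7 + 529.5 + 163.9 + 280.2 = 506.6
Primary income: 108.4 - 286.0 = -177.6
Secondary income: -83.3 - 162.6 = -245.9
Current account = (-2348.3) + 506.6 + (-177.6) + (-245.9) = -2265.2
(Excluded from the current account — capital account: capital transfers received from emigrants 31.0, acquisition of foreign patents and trademarks (non-produced assets) 44.2; financial account: borrowing by resident firms from foreign banks 300.8, acquisition of a foreign subsidiary by a resident firm (outward FDI) 285.3, foreign purchases of domestic corporate bonds 815.5.)

-2265.2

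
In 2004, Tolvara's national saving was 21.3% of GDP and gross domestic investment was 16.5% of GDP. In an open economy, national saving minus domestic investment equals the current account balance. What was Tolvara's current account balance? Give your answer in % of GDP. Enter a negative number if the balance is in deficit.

4.8

S - I = CA (net lending to the rest of the world).
CA = S - I = 21.3 - 16.5 = 4.8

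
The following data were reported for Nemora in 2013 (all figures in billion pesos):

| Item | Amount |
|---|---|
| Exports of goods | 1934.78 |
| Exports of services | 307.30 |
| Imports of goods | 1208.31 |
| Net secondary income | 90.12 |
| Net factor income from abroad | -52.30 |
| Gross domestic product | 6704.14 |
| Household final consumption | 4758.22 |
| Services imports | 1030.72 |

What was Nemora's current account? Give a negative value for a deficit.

40.87

Goods balance = 1934.78 - 1208.31 = 726.47
Services balance = 307.30 - 1030.72 = -723.42
Trade balance (goods + services) = 726.47 + (-723.42) = 3.05
Net primary income = -52.30
Net secondary income = 90.12
Current account = 3.05 + (-52.30) + 90.12 = 40.87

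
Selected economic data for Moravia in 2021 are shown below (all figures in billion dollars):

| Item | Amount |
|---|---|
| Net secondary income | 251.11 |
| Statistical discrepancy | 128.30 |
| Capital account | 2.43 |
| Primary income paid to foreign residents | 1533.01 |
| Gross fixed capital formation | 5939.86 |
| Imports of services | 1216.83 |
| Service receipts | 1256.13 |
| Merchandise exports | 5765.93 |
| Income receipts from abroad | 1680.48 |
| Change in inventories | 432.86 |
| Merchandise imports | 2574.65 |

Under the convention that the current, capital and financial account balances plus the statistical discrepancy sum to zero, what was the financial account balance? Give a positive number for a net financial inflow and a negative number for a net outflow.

-3759.89

Goods balance = 5765.93 - 2574.65 = 3191.28
Services balance = 1256.13 - 1216.83 = 39.30
Trade balance (goods + services) = 3191.28 + 39.30 = 3230.58
Net primary income = 1680.48 - 1533.01 = 147.47
Net secondary income = 251.11
Current account = 3230.58 + 147.47 + 251.11 = 3629.16
Financial account = -(3629.16 + 2.43 + 128.30) = -3759.89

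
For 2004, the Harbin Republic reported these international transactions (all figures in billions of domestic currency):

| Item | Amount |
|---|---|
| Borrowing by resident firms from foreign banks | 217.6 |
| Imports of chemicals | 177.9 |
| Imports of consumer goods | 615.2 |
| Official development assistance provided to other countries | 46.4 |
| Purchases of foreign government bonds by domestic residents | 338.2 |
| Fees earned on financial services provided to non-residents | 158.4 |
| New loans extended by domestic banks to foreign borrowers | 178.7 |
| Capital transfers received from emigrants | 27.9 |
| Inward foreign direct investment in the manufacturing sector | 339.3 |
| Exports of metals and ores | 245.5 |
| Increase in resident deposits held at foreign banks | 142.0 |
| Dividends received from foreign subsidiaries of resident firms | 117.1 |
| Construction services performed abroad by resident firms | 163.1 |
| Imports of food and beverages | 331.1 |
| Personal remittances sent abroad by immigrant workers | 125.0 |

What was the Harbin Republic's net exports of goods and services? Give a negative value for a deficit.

Goods: 245.5 - 177.9 - 615.2 - 331.1 = -878.7
Services: 163.1 + 158.4 = 321.5
Trade balance = -878.7 + 321.5 = -557.2
(Excluded from the trade balance — financial account: borrowing by resident firms from foreign banks 217.6, purchases of foreign government bonds by domestic residents 338.2, new loans extended by domestic banks to foreign borrowers 178.7, inward foreign direct investment in the manufacturing sector 339.3, increase in resident deposits held at foreign banks 142.0; secondary income: official development assistance provided to other countries 46.4, personal remittances sent abroad by immigrant workers 125.0; capital account: capital transfers received from emigrants 27.9; primary income: dividends received from foreign subsidiaries of resident firms 117.1.)

-557.2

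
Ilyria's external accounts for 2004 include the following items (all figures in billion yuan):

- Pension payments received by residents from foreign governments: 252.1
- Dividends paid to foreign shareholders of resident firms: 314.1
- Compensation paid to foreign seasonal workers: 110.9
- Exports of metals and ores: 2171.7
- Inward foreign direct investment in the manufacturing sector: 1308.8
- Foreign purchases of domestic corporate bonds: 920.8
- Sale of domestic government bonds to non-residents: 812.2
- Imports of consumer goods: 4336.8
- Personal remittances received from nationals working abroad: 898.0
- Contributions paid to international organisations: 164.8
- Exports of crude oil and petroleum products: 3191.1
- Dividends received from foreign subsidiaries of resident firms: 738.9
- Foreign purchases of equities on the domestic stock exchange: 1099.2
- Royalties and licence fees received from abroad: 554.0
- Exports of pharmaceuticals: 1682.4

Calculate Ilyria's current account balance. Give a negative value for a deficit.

Goods: -4336.8 + 3191.1 + 1682.4 + 2171.7 = 2708.4
Services: 554.0
Primary income: -314.1 - 110.9 + 738.9 = 313.9
Secondary income: 252.1 + 898.0 - 164.8 = 985.3
Current account = 2708.4 + 554.0 + 313.9 + 985.3 = 4561.6
(Excluded from the current account — financial account: inward foreign direct investment in the manufacturing sector 1308.8, foreign purchases of domestic corporate bonds 920.8, sale of domestic government bonds to non-residents 812.2, foreign purchases of equities on the domestic stock exchange 1099.2.)

4561.6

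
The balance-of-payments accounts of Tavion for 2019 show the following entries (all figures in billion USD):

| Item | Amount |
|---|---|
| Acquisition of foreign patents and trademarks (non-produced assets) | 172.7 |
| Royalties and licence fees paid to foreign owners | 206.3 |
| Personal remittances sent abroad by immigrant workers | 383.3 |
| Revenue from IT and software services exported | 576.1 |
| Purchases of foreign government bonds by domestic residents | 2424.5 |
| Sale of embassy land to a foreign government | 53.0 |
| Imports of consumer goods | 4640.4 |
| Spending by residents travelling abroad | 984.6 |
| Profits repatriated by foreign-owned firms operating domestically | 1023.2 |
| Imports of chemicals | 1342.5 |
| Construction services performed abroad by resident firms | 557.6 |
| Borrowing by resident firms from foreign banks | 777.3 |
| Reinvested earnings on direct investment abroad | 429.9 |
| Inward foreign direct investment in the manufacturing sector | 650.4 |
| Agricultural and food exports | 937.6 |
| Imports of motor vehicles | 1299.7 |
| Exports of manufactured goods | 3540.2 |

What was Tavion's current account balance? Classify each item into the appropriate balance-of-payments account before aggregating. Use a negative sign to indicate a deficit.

Goods: -4640.4 - 1299.7 + 937.6 - 1342.5 + 3540.2 = -2804.8
Services: 576.1 - 984.6 - 206.3 + 557.6 = -57.2
Primary income: 429.9 - 1023.2 = -593.3
Secondary income: -383.3
Current account = (-2804.8) + (-57.2) + (-593.3) + (-383.3) = -3838.6
(Excluded from the current account — capital account: acquisition of foreign patents and trademarks (non-produced assets) 172.7, sale of embassy land to a foreign government 53.0; financial account: purchases of foreign government bonds by domestic residents 2424.5, borrowing by resident firms from foreign banks 777.3, inward foreign direct investment in the manufacturing sector 650.4.)

-3838.6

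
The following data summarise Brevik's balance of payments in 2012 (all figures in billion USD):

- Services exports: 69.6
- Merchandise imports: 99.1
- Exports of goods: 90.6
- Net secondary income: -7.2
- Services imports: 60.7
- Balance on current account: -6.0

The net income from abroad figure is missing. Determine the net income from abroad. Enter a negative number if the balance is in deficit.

Current account = goods balance + services balance + net primary income + net secondary income
Sum of the known components = -6.8
Net income from abroad = CA - (known components) = -6.0 - (-6.8) = 0.8

0.8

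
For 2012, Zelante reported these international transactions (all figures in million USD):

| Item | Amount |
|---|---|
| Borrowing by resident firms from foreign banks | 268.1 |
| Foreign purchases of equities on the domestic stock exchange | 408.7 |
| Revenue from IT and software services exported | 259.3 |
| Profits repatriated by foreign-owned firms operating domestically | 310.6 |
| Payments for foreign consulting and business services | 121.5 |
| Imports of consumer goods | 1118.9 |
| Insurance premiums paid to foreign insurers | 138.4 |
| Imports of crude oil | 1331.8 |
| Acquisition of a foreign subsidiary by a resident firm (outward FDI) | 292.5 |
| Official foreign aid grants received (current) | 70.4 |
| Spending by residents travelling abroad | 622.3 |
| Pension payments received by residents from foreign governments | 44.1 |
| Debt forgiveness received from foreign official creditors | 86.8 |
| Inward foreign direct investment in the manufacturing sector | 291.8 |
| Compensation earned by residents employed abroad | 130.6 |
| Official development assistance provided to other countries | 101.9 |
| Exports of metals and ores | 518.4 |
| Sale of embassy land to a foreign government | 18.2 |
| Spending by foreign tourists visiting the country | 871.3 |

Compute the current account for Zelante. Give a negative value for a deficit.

-1851.3

Goods: 518.4 - 1118.9 - 1331.8 = -1932.3
Services: -121.5 - 138.4 - 622.3 + 259.3 + 871.3 = 248.4
Primary income: 130.6 - 310.6 = -180.0
Secondary income: -101.9 + 70.4 + 44.1 = 12.6
Current account = (-1932.3) + 248.4 + (-180.0) + 12.6 = -1851.3
(Excluded from the current account — financial account: borrowing by resident firms from foreign banks 268.1, foreign purchases of equities on the domestic stock exchange 408.7, acquisition of a foreign subsidiary by a resident firm (outward FDI) 292.5, inward foreign direct investment in the manufacturing sector 291.8; capital account: debt forgiveness received from foreign official creditors 86.8, sale of embassy land to a foreign government 18.2.)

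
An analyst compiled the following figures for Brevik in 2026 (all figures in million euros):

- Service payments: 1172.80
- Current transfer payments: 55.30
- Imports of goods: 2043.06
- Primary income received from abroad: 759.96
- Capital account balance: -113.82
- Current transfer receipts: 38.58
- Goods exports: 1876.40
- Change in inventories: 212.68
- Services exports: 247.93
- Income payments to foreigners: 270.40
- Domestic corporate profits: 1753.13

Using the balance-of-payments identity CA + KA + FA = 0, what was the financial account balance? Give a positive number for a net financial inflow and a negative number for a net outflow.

Goods balance = 1876.40 - 2043.06 = -166.66
Services balance = 247.93 - 1172.80 = -924.87
Trade balance (goods + services) = -166.66 + (-924.87) = -1091.53
Net primary income = 759.96 - 270.40 = 489.56
Net secondary income = 38.58 - 55.30 = -16.72
Current account = -1091.53 + 489.56 + (-16.72) = -618.69
Financial account = -(-618.69 + (-113.82)) = 732.51

732.51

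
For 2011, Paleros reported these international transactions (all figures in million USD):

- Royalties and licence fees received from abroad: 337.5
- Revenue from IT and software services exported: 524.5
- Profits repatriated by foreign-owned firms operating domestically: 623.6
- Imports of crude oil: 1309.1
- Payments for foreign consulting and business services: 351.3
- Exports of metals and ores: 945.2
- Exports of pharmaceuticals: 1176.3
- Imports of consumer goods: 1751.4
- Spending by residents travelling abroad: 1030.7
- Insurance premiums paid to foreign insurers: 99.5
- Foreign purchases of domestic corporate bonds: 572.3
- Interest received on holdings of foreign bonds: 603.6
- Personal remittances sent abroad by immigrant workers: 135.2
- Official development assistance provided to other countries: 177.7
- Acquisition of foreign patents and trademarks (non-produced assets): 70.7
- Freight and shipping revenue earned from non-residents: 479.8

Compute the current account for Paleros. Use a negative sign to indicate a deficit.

-1411.6

Goods: -1751.4 + 1176.3 + 945.2 - 1309.1 = -939.0
Services: 479.8 + 337.5 - 99.5 - 1030.7 - 351.3 + 524.5 = -139.7
Primary income: 603.6 - 623.6 = -20.0
Secondary income: -177.7 - 135.2 = -312.9
Current account = (-939.0) + (-139.7) + (-20.0) + (-312.9) = -1411.6
(Excluded from the current account — financial account: foreign purchases of domestic corporate bonds 572.3; capital account: acquisition of foreign patents and trademarks (non-produced assets) 70.7.)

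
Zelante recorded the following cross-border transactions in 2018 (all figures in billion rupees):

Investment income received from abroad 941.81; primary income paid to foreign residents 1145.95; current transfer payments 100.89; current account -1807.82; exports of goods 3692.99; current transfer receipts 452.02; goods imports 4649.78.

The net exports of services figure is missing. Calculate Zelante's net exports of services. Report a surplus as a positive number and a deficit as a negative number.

Current account = goods balance + services balance + net primary income + net secondary income
Sum of the known components = -809.80
Net exports of services = CA - (known components) = -1807.82 - (-809.80) = -998.02

-998.02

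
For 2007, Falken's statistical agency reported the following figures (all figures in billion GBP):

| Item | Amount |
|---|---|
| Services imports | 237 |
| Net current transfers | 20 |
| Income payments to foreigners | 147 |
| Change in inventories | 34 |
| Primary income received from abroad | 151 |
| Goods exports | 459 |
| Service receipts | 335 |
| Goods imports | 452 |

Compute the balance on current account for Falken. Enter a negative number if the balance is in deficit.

129

Goods balance = 459 - 452 = 7
Services balance = 335 - 237 = 98
Trade balance (goods + services) = 7 + 98 = 105
Net primary income = 151 - 147 = 4
Net secondary income = 20
Current account = 105 + 4 + 20 = 129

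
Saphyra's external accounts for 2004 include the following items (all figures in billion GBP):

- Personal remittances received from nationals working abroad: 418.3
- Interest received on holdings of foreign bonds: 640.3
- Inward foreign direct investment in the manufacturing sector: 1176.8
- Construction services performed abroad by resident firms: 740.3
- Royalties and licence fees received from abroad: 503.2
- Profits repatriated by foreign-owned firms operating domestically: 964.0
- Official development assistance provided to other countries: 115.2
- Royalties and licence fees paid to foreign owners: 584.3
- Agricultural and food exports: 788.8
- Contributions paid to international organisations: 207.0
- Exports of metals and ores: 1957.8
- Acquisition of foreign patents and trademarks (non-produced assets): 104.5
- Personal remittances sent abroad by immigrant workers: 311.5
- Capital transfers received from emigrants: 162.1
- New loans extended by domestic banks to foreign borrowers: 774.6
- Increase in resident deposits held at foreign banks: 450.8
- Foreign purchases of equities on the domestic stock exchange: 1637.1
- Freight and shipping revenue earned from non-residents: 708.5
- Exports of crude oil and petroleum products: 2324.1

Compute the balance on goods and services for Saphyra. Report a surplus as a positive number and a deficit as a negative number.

Goods: 1957.8 + 2324.1 + 788.8 = 5070.7
Services: 740.3 + 708.5 - 584.3 + 503.2 = 1367.7
Trade balance = 5070.7 + 1367.7 = 6438.4
(Excluded from the trade balance — secondary income: personal remittances received from nationals working abroad 418.3, official development assistance provided to other countries 115.2, contributions paid to international organisations 207.0, personal remittances sent abroad by immigrant workers 311.5; primary income: interest received on holdings of foreign bonds 640.3, profits repatriated by foreign-owned firms operating domestically 964.0; financial account: inward foreign direct investment in the manufacturing sector 1176.8, new loans extended by domestic banks to foreign borrowers 774.6, increase in resident deposits held at foreign banks 450.8, foreign purchases of equities on the domestic stock exchange 1637.1; capital account: acquisition of foreign patents and trademarks (non-produced assets) 104.5, capital transfers received from emigrants 162.1.)

6438.4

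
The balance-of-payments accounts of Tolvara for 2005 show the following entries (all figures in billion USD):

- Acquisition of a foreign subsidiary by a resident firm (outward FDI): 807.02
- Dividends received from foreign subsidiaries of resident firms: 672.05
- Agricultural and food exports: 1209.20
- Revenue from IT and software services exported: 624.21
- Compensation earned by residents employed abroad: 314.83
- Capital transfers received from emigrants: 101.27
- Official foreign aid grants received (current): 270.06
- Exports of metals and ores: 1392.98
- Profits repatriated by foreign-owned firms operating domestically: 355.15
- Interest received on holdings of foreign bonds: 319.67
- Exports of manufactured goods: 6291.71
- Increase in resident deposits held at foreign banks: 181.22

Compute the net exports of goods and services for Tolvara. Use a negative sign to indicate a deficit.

Goods: 6291.71 + 1392.98 + 1209.20 = 8893.89
Services: 624.21
Trade balance = 8893.89 + 624.21 = 9518.10
(Excluded from the trade balance — financial account: acquisition of a foreign subsidiary by a resident firm (outward FDI) 807.02, increase in resident deposits held at foreign banks 181.22; primary income: dividends received from foreign subsidiaries of resident firms 672.05, compensation earned by residents employed abroad 314.83, profits repatriated by foreign-owned firms operating domestically 355.15, interest received on holdings of foreign bonds 319.67; capital account: capital transfers received from emigrants 101.27; secondary income: official foreign aid grants received (current) 270.06.)

9518.10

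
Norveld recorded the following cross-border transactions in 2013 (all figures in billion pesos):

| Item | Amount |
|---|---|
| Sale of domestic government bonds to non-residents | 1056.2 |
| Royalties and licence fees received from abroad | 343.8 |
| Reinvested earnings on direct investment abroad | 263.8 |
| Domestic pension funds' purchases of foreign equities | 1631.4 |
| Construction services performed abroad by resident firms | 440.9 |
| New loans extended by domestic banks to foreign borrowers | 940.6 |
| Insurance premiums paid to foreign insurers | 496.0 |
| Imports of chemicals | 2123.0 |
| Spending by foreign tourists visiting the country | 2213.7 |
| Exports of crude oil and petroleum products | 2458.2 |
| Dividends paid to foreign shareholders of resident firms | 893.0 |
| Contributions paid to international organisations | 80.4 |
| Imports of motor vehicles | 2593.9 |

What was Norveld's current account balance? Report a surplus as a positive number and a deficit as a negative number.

Goods: 2458.2 - 2123.0 - 2593.9 = -2258.7
Services: 440.9 + 343.8 - 496.0 + 2213.7 = 2502.4
Primary income: 263.8 - 893.0 = -629.2
Secondary income: -80.4
Current account = (-2258.7) + 2502.4 + (-629.2) + (-80.4) = -465.9
(Excluded from the current account — financial account: sale of domestic government bonds to non-residents 1056.2, domestic pension funds' purchases of foreign equities 1631.4, new loans extended by domestic banks to foreign borrowers 940.6.)

-465.9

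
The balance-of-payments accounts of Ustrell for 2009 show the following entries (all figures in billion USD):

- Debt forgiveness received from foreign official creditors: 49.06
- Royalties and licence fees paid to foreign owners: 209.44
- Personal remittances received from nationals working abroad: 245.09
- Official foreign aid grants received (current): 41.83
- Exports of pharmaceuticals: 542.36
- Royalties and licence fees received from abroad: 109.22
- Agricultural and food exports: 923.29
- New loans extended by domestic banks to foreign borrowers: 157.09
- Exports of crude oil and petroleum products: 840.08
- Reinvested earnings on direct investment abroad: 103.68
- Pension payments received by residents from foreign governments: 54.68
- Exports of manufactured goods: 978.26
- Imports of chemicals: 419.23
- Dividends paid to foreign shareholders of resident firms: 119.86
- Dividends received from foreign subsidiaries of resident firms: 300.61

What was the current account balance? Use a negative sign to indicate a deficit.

Goods: -419.23 + 978.26 + 840.08 + 923.29 + 542.36 = 2864.76
Services: -209.44 + 109.22 = -100.22
Primary income: 300.61 - 119.86 + 103.68 = 284.43
Secondary income: 245.09 + 41.83 + 54.68 = 341.60
Current account = 2864.76 + (-100.22) + 284.43 + 341.60 = 3390.57
(Excluded from the current account — capital account: debt forgiveness received from foreign official creditors 49.06; financial account: new loans extended by domestic banks to foreign borrowers 157.09.)

3390.57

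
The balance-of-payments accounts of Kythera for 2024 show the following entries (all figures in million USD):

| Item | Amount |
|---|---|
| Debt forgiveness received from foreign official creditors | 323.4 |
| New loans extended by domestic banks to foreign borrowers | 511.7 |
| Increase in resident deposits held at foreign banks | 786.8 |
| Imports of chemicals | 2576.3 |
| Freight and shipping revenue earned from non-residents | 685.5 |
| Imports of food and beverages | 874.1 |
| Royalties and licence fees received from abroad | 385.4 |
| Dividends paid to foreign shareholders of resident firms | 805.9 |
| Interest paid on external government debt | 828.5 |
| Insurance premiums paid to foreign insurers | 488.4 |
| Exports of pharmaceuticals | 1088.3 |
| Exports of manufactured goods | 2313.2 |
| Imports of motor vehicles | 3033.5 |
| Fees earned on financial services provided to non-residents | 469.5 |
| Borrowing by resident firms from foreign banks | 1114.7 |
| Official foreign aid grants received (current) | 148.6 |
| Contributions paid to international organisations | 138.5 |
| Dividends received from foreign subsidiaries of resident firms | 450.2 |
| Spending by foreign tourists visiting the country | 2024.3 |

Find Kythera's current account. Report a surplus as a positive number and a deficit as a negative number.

Goods: 1088.3 - 874.1 - 2576.3 - 3033.5 + 2313.2 = -3082.4
Services: 2024.3 - 488.4 + 685.5 + 469.5 + 385.4 = 3076.3
Primary income: -828.5 + 450.2 - 805.9 = -1184.2
Secondary income: 148.6 - 138.5 = 10.1
Current account = (-3082.4) + 3076.3 + (-1184.2) + 10.1 = -1180.2
(Excluded from the current account — capital account: debt forgiveness received from foreign official creditors 323.4; financial account: new loans extended by domestic banks to foreign borrowers 511.7, increase in resident deposits held at foreign banks 786.8, borrowing by resident firms from foreign banks 1114.7.)

-1180.2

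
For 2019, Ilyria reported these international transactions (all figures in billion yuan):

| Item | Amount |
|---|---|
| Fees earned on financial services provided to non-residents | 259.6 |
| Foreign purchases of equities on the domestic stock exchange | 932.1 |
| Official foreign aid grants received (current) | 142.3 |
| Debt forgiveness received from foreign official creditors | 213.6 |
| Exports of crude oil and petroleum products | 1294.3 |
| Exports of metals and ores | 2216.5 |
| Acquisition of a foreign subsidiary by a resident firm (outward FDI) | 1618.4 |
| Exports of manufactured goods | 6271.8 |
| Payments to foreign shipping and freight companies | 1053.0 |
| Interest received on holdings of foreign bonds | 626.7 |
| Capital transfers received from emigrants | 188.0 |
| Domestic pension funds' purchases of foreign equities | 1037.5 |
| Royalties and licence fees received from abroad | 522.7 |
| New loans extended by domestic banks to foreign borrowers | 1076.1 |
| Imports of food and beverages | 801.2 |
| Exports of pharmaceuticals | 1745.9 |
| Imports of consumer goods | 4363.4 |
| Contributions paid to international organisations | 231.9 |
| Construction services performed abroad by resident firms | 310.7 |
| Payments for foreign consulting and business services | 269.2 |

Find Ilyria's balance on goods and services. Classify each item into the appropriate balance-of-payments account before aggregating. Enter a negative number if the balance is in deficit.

6134.7

Goods: -801.2 + 1294.3 + 1745.9 - 4363.4 + 6271.8 + 2216.5 = 6363.9
Services: 310.7 + 259.6 - 269.2 - 1053.0 + 522.7 = -229.2
Trade balance = 6363.9 + (-229.2) = 6134.7
(Excluded from the trade balance — financial account: foreign purchases of equities on the domestic stock exchange 932.1, acquisition of a foreign subsidiary by a resident firm (outward FDI) 1618.4, domestic pension funds' purchases of foreign equities 1037.5, new loans extended by domestic banks to foreign borrowers 1076.1; secondary income: official foreign aid grants received (current) 142.3, contributions paid to international organisations 231.9; capital account: debt forgiveness received from foreign official creditors 213.6, capital transfers received from emigrants 188.0; primary income: interest received on holdings of foreign bonds 626.7.)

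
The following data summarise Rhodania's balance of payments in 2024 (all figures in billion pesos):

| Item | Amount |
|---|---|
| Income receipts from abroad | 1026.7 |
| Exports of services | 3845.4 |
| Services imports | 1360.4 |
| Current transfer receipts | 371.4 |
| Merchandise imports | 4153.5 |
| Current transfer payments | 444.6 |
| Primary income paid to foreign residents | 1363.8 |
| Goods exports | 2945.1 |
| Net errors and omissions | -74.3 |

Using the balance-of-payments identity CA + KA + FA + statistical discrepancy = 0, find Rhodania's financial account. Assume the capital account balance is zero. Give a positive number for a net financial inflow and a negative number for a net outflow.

-792.0

Goods balance = 2945.1 - 4153.5 = -1208.4
Services balance = 3845.4 - 1360.4 = 2485.0
Trade balance (goods + services) = -1208.4 + 2485.0 = 1276.6
Net primary income = 1026.7 - 1363.8 = -337.1
Net secondary income = 371.4 - 444.6 = -73.2
Current account = 1276.6 + (-337.1) + (-73.2) = 866.3
Financial account = -(866.3 + (-74.3)) = -792.0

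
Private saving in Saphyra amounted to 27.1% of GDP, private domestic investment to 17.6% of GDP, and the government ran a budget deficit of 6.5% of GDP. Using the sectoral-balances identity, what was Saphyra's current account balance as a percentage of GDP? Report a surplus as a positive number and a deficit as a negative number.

By the sectoral-balances identity, CA = (S_private - I) + (T - G).
Private balance = 27.1 - 17.6 = 9.5
Government balance (T - G) = -6.5
CA = 9.5 + (-6.5) = 3.0

3.0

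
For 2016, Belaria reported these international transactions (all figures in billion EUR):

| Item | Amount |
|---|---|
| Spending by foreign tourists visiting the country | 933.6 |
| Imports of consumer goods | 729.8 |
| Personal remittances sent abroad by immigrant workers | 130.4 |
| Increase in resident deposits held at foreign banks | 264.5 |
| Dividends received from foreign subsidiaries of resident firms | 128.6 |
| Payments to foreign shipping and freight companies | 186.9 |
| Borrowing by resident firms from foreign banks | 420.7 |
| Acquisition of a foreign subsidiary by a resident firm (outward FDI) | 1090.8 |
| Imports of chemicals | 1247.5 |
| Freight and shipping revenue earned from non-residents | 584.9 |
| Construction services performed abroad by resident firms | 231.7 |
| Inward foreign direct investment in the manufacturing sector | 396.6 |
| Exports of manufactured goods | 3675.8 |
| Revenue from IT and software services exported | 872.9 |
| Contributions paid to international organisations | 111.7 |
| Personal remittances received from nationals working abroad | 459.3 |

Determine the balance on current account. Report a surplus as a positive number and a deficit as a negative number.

4480.5

Goods: 3675.8 - 729.8 - 1247.5 = 1698.5
Services: -186.9 + 933.6 + 872.9 + 231.7 + 584.9 = 2436.2
Primary income: 128.6
Secondary income: 459.3 - 130.4 - 111.7 = 217.2
Current account = 1698.5 + 2436.2 + 128.6 + 217.2 = 4480.5
(Excluded from the current account — financial account: increase in resident deposits held at foreign banks 264.5, borrowing by resident firms from foreign banks 420.7, acquisition of a foreign subsidiary by a resident firm (outward FDI) 1090.8, inward foreign direct investment in the manufacturing sector 396.6.)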